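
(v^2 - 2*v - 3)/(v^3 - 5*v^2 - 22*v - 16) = (v - 3)/(v^2 - 6*v - 16)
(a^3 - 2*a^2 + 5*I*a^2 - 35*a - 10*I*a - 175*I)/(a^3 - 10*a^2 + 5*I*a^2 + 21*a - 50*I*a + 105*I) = (a + 5)/(a - 3)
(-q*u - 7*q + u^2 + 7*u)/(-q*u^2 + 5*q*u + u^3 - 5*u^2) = (u + 7)/(u*(u - 5))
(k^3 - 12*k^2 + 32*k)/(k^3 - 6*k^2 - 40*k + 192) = k/(k + 6)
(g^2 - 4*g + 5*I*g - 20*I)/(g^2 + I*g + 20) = (g - 4)/(g - 4*I)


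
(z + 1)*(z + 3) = z^2 + 4*z + 3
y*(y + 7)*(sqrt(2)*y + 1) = sqrt(2)*y^3 + y^2 + 7*sqrt(2)*y^2 + 7*y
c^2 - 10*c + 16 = (c - 8)*(c - 2)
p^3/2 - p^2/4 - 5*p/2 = p*(p/2 + 1)*(p - 5/2)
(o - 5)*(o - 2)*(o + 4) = o^3 - 3*o^2 - 18*o + 40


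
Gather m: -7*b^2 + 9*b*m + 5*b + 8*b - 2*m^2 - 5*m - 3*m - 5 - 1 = -7*b^2 + 13*b - 2*m^2 + m*(9*b - 8) - 6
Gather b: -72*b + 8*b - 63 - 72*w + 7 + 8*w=-64*b - 64*w - 56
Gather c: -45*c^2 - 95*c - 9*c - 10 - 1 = -45*c^2 - 104*c - 11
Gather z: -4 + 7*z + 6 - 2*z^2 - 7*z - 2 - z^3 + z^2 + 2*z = -z^3 - z^2 + 2*z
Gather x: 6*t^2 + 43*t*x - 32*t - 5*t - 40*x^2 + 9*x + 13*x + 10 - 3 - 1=6*t^2 - 37*t - 40*x^2 + x*(43*t + 22) + 6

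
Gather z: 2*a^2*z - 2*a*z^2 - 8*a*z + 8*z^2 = z^2*(8 - 2*a) + z*(2*a^2 - 8*a)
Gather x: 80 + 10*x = 10*x + 80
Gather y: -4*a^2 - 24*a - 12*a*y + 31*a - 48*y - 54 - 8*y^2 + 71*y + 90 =-4*a^2 + 7*a - 8*y^2 + y*(23 - 12*a) + 36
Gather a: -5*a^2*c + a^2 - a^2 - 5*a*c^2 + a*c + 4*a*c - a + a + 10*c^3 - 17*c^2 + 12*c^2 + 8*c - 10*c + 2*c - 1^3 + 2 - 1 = -5*a^2*c + a*(-5*c^2 + 5*c) + 10*c^3 - 5*c^2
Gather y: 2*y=2*y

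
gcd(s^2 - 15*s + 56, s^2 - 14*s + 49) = s - 7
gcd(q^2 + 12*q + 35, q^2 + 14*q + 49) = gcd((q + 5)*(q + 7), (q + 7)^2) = q + 7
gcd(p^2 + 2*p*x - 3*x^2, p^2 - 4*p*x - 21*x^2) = p + 3*x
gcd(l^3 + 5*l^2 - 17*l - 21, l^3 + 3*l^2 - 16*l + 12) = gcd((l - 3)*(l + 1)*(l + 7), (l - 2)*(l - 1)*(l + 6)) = 1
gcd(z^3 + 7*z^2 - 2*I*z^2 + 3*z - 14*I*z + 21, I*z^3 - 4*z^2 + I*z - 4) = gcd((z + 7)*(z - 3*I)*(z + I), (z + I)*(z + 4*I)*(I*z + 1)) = z + I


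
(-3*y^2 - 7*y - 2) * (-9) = 27*y^2 + 63*y + 18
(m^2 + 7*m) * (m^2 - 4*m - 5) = m^4 + 3*m^3 - 33*m^2 - 35*m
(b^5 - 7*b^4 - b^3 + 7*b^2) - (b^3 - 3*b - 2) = b^5 - 7*b^4 - 2*b^3 + 7*b^2 + 3*b + 2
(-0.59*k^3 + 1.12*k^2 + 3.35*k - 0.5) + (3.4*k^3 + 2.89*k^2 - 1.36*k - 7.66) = 2.81*k^3 + 4.01*k^2 + 1.99*k - 8.16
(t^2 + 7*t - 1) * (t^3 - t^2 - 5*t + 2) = t^5 + 6*t^4 - 13*t^3 - 32*t^2 + 19*t - 2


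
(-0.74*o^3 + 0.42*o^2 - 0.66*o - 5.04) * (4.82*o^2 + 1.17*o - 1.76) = -3.5668*o^5 + 1.1586*o^4 - 1.3874*o^3 - 25.8042*o^2 - 4.7352*o + 8.8704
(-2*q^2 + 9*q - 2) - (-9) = -2*q^2 + 9*q + 7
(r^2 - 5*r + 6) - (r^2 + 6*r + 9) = -11*r - 3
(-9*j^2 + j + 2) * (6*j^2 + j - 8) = -54*j^4 - 3*j^3 + 85*j^2 - 6*j - 16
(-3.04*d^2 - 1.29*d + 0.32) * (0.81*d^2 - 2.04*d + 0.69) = -2.4624*d^4 + 5.1567*d^3 + 0.7932*d^2 - 1.5429*d + 0.2208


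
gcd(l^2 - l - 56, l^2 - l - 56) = l^2 - l - 56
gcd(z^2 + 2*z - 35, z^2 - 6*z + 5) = z - 5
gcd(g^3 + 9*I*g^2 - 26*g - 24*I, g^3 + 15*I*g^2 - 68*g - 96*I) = g^2 + 7*I*g - 12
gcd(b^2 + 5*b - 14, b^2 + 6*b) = 1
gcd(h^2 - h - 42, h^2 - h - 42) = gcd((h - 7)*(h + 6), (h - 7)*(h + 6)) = h^2 - h - 42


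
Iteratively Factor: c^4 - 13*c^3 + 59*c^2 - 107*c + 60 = (c - 3)*(c^3 - 10*c^2 + 29*c - 20) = (c - 5)*(c - 3)*(c^2 - 5*c + 4) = (c - 5)*(c - 4)*(c - 3)*(c - 1)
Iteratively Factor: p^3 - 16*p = (p)*(p^2 - 16) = p*(p + 4)*(p - 4)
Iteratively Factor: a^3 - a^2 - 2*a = (a + 1)*(a^2 - 2*a) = a*(a + 1)*(a - 2)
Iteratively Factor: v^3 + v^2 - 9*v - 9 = (v - 3)*(v^2 + 4*v + 3) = (v - 3)*(v + 1)*(v + 3)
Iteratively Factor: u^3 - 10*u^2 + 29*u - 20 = (u - 5)*(u^2 - 5*u + 4) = (u - 5)*(u - 4)*(u - 1)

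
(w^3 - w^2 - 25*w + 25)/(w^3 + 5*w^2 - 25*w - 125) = (w - 1)/(w + 5)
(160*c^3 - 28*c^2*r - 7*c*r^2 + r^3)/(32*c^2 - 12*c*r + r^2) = 5*c + r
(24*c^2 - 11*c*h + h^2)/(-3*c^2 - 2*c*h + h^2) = (-8*c + h)/(c + h)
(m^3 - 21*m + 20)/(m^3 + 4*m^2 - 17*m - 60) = (m - 1)/(m + 3)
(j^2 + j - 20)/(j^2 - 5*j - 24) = (-j^2 - j + 20)/(-j^2 + 5*j + 24)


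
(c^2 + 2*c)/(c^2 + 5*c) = (c + 2)/(c + 5)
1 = 1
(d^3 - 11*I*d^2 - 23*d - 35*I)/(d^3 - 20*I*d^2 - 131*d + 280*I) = (d + I)/(d - 8*I)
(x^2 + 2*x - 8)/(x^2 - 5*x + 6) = (x + 4)/(x - 3)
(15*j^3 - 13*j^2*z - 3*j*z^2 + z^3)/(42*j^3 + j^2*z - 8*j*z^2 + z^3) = (15*j^3 - 13*j^2*z - 3*j*z^2 + z^3)/(42*j^3 + j^2*z - 8*j*z^2 + z^3)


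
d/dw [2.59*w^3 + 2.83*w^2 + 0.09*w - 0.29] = 7.77*w^2 + 5.66*w + 0.09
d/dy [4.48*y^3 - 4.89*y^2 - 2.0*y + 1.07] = 13.44*y^2 - 9.78*y - 2.0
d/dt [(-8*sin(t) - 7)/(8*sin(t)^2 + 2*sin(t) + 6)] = (32*sin(t)^2 + 56*sin(t) - 17)*cos(t)/(2*(4*sin(t)^2 + sin(t) + 3)^2)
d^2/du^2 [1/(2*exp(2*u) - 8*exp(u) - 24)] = 2*((1 - exp(u))*(-exp(2*u) + 4*exp(u) + 12) - 2*(exp(u) - 2)^2*exp(u))*exp(u)/(-exp(2*u) + 4*exp(u) + 12)^3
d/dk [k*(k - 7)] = 2*k - 7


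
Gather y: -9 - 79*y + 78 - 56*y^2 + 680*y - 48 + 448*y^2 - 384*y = 392*y^2 + 217*y + 21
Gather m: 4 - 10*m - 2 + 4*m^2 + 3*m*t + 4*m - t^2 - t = 4*m^2 + m*(3*t - 6) - t^2 - t + 2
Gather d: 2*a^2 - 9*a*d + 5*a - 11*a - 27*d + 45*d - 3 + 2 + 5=2*a^2 - 6*a + d*(18 - 9*a) + 4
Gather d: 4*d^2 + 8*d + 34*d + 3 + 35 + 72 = 4*d^2 + 42*d + 110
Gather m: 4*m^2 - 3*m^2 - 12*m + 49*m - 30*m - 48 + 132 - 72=m^2 + 7*m + 12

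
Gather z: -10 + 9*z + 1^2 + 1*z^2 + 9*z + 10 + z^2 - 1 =2*z^2 + 18*z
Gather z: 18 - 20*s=18 - 20*s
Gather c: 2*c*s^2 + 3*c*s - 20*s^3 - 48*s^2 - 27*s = c*(2*s^2 + 3*s) - 20*s^3 - 48*s^2 - 27*s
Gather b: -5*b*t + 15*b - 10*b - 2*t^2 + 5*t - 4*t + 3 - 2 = b*(5 - 5*t) - 2*t^2 + t + 1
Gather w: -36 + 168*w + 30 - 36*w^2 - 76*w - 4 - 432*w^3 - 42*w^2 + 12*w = -432*w^3 - 78*w^2 + 104*w - 10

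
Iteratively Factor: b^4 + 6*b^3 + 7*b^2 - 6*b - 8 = (b + 1)*(b^3 + 5*b^2 + 2*b - 8) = (b - 1)*(b + 1)*(b^2 + 6*b + 8) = (b - 1)*(b + 1)*(b + 2)*(b + 4)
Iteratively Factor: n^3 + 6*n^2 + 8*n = (n)*(n^2 + 6*n + 8) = n*(n + 2)*(n + 4)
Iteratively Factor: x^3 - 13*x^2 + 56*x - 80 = (x - 4)*(x^2 - 9*x + 20) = (x - 5)*(x - 4)*(x - 4)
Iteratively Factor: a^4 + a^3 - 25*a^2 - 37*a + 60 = (a - 1)*(a^3 + 2*a^2 - 23*a - 60) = (a - 1)*(a + 3)*(a^2 - a - 20) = (a - 1)*(a + 3)*(a + 4)*(a - 5)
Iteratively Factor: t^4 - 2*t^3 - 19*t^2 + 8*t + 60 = (t + 2)*(t^3 - 4*t^2 - 11*t + 30) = (t - 5)*(t + 2)*(t^2 + t - 6) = (t - 5)*(t - 2)*(t + 2)*(t + 3)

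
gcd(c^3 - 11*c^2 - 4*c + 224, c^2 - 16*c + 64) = c - 8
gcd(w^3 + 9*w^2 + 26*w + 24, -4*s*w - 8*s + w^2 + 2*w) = w + 2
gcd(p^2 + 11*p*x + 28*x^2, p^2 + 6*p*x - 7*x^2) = p + 7*x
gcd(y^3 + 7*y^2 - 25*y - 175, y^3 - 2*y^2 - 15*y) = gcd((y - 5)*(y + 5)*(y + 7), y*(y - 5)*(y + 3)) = y - 5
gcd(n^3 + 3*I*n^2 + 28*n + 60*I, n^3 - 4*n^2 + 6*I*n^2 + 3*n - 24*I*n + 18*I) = n + 6*I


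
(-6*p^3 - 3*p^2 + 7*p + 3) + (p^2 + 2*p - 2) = -6*p^3 - 2*p^2 + 9*p + 1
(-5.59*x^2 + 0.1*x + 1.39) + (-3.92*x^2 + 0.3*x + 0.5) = -9.51*x^2 + 0.4*x + 1.89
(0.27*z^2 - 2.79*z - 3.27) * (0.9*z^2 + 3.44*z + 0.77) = 0.243*z^4 - 1.5822*z^3 - 12.3327*z^2 - 13.3971*z - 2.5179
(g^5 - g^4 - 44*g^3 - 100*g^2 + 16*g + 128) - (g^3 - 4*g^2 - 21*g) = g^5 - g^4 - 45*g^3 - 96*g^2 + 37*g + 128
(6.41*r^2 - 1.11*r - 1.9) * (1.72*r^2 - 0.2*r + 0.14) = 11.0252*r^4 - 3.1912*r^3 - 2.1486*r^2 + 0.2246*r - 0.266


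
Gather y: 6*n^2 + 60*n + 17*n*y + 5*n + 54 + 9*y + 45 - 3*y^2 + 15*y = 6*n^2 + 65*n - 3*y^2 + y*(17*n + 24) + 99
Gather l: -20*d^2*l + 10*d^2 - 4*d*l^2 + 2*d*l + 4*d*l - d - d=10*d^2 - 4*d*l^2 - 2*d + l*(-20*d^2 + 6*d)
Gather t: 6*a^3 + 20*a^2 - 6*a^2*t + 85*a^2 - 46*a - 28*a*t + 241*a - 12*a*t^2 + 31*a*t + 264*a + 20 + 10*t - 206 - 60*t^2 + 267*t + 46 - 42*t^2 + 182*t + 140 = 6*a^3 + 105*a^2 + 459*a + t^2*(-12*a - 102) + t*(-6*a^2 + 3*a + 459)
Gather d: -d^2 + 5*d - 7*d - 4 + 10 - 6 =-d^2 - 2*d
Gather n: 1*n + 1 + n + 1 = 2*n + 2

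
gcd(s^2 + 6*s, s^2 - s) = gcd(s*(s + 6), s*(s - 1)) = s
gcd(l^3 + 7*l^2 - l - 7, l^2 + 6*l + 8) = 1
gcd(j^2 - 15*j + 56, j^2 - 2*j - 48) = j - 8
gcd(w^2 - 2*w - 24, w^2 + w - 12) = w + 4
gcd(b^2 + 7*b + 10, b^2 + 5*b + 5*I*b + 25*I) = b + 5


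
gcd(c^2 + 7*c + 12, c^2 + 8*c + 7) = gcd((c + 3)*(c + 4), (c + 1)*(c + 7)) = 1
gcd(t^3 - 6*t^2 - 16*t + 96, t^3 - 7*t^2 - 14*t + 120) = t^2 - 2*t - 24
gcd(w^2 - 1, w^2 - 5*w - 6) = w + 1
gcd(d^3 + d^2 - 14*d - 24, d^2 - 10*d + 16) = 1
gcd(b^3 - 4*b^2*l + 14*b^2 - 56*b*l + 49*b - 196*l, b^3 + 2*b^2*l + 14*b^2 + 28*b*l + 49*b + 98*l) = b^2 + 14*b + 49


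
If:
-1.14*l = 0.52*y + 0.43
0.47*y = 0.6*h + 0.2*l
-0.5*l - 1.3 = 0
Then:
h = 4.68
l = -2.60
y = 4.87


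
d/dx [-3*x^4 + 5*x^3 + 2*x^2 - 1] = x*(-12*x^2 + 15*x + 4)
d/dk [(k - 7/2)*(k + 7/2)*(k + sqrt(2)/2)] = 3*k^2 + sqrt(2)*k - 49/4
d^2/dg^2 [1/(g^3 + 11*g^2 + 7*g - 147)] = 4*(3*g^2 + 2*g + 17)/(g^7 + 19*g^6 + 69*g^5 - 545*g^4 - 2765*g^3 + 7497*g^2 + 27783*g - 64827)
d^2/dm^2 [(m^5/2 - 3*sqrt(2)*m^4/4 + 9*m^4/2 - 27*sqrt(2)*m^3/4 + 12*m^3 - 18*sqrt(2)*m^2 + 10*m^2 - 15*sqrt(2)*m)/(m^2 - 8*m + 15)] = (6*m^7 - 110*m^6 - 3*sqrt(2)*m^6 + 72*sqrt(2)*m^5 + 606*m^5 - 711*sqrt(2)*m^4 + 666*m^4 - 10108*m^3 + 921*sqrt(2)*m^3 + 5220*m^2 + 8910*sqrt(2)*m^2 - 15525*sqrt(2)*m + 32400*m - 23400*sqrt(2) + 9000)/(2*(m^6 - 24*m^5 + 237*m^4 - 1232*m^3 + 3555*m^2 - 5400*m + 3375))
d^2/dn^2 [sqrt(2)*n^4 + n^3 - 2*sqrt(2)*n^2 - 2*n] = 12*sqrt(2)*n^2 + 6*n - 4*sqrt(2)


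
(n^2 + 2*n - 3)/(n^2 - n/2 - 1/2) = 2*(n + 3)/(2*n + 1)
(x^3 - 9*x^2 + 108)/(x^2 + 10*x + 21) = (x^2 - 12*x + 36)/(x + 7)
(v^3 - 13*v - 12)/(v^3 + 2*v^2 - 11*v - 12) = (v^2 - v - 12)/(v^2 + v - 12)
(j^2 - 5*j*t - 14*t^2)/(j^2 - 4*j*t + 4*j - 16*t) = (j^2 - 5*j*t - 14*t^2)/(j^2 - 4*j*t + 4*j - 16*t)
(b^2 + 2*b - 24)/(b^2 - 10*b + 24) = (b + 6)/(b - 6)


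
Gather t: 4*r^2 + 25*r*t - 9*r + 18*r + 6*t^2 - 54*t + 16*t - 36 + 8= 4*r^2 + 9*r + 6*t^2 + t*(25*r - 38) - 28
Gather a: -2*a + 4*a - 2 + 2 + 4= 2*a + 4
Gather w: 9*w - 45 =9*w - 45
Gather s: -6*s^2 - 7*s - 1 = -6*s^2 - 7*s - 1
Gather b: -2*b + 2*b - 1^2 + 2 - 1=0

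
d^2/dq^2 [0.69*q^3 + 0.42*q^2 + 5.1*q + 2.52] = 4.14*q + 0.84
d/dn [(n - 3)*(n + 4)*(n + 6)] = 3*n^2 + 14*n - 6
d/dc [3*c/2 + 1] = 3/2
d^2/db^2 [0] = 0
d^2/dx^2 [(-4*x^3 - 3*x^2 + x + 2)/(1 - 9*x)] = 24*(27*x^3 - 9*x^2 + x - 14)/(729*x^3 - 243*x^2 + 27*x - 1)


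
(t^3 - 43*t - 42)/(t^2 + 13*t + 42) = (t^2 - 6*t - 7)/(t + 7)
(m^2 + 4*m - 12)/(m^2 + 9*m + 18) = (m - 2)/(m + 3)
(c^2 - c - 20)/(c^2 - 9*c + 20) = (c + 4)/(c - 4)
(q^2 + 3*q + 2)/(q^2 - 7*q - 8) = (q + 2)/(q - 8)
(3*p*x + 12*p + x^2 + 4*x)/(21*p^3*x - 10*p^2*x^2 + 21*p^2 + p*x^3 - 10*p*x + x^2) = (3*p*x + 12*p + x^2 + 4*x)/(21*p^3*x - 10*p^2*x^2 + 21*p^2 + p*x^3 - 10*p*x + x^2)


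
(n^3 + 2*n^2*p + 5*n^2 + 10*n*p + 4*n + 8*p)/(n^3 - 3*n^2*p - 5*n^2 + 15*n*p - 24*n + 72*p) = (n^3 + 2*n^2*p + 5*n^2 + 10*n*p + 4*n + 8*p)/(n^3 - 3*n^2*p - 5*n^2 + 15*n*p - 24*n + 72*p)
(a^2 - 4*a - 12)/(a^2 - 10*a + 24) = (a + 2)/(a - 4)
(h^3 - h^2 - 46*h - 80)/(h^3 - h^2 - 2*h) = (-h^3 + h^2 + 46*h + 80)/(h*(-h^2 + h + 2))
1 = 1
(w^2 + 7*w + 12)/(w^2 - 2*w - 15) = (w + 4)/(w - 5)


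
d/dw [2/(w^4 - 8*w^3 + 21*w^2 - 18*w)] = 4*(-2*w^3 + 12*w^2 - 21*w + 9)/(w^2*(w^3 - 8*w^2 + 21*w - 18)^2)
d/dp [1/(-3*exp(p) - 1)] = 3*exp(p)/(3*exp(p) + 1)^2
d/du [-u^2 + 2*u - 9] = 2 - 2*u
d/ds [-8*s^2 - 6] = -16*s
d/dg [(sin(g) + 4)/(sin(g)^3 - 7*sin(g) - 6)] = (-2*sin(g)^3 - 12*sin(g)^2 + 22)*cos(g)/(-sin(g)^3 + 7*sin(g) + 6)^2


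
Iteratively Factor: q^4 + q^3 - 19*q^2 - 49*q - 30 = (q + 2)*(q^3 - q^2 - 17*q - 15) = (q - 5)*(q + 2)*(q^2 + 4*q + 3) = (q - 5)*(q + 1)*(q + 2)*(q + 3)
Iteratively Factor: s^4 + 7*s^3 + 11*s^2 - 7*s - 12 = (s + 4)*(s^3 + 3*s^2 - s - 3) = (s - 1)*(s + 4)*(s^2 + 4*s + 3) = (s - 1)*(s + 1)*(s + 4)*(s + 3)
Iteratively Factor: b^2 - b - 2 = (b + 1)*(b - 2)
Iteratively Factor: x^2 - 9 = (x - 3)*(x + 3)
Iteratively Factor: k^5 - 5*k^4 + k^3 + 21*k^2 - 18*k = (k - 3)*(k^4 - 2*k^3 - 5*k^2 + 6*k) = (k - 3)*(k - 1)*(k^3 - k^2 - 6*k) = k*(k - 3)*(k - 1)*(k^2 - k - 6) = k*(k - 3)^2*(k - 1)*(k + 2)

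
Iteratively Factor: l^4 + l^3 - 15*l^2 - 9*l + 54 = (l + 3)*(l^3 - 2*l^2 - 9*l + 18) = (l - 2)*(l + 3)*(l^2 - 9) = (l - 2)*(l + 3)^2*(l - 3)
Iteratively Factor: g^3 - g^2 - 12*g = (g + 3)*(g^2 - 4*g) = (g - 4)*(g + 3)*(g)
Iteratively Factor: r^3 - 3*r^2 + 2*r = (r - 1)*(r^2 - 2*r) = r*(r - 1)*(r - 2)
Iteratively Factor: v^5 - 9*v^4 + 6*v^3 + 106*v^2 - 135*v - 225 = (v - 5)*(v^4 - 4*v^3 - 14*v^2 + 36*v + 45) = (v - 5)*(v + 3)*(v^3 - 7*v^2 + 7*v + 15) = (v - 5)*(v - 3)*(v + 3)*(v^2 - 4*v - 5) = (v - 5)^2*(v - 3)*(v + 3)*(v + 1)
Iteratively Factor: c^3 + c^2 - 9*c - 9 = (c + 1)*(c^2 - 9) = (c - 3)*(c + 1)*(c + 3)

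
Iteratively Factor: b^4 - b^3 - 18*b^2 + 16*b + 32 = (b + 1)*(b^3 - 2*b^2 - 16*b + 32) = (b + 1)*(b + 4)*(b^2 - 6*b + 8) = (b - 4)*(b + 1)*(b + 4)*(b - 2)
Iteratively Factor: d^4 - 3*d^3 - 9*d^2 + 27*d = (d - 3)*(d^3 - 9*d) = (d - 3)^2*(d^2 + 3*d) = d*(d - 3)^2*(d + 3)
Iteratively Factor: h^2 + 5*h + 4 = (h + 4)*(h + 1)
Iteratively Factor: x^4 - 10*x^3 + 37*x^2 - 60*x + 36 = (x - 2)*(x^3 - 8*x^2 + 21*x - 18) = (x - 3)*(x - 2)*(x^2 - 5*x + 6) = (x - 3)*(x - 2)^2*(x - 3)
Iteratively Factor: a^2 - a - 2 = (a - 2)*(a + 1)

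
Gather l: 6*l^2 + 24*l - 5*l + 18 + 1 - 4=6*l^2 + 19*l + 15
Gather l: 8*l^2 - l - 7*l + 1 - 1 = 8*l^2 - 8*l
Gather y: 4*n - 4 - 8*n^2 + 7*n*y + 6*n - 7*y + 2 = -8*n^2 + 10*n + y*(7*n - 7) - 2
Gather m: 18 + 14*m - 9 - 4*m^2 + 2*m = -4*m^2 + 16*m + 9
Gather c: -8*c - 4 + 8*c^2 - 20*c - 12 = 8*c^2 - 28*c - 16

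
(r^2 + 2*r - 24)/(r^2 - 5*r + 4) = (r + 6)/(r - 1)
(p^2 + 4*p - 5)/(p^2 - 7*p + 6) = (p + 5)/(p - 6)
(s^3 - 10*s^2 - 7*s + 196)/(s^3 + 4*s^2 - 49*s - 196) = (s - 7)/(s + 7)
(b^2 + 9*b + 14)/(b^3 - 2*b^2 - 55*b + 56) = (b + 2)/(b^2 - 9*b + 8)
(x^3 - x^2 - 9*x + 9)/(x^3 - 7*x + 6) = (x - 3)/(x - 2)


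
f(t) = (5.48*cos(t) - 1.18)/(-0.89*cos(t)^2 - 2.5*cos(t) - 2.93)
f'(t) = (-1.78*sin(t)*cos(t) - 2.5*sin(t))*(5.48*cos(t) - 1.18)/(-0.89*cos(t)^2 - 2.5*cos(t) - 2.93)^2 - 5.48*sin(t)/(-0.89*cos(t)^2 - 2.5*cos(t) - 2.93) = (-4.8772*cos(t)^2 + 2.1004*cos(t) + 19.0064)*sin(t)/(0.7921*cos(t)^4 + 4.45*cos(t)^3 + 11.4654*cos(t)^2 + 14.65*cos(t) + 8.5849)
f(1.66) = 0.61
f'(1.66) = 2.54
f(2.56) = 3.94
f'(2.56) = 3.56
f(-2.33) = 3.04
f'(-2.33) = -4.16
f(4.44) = 1.14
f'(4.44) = -3.23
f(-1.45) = 0.16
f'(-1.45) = -1.81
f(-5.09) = -0.21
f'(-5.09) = 1.13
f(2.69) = 4.36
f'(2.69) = 2.93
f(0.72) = -0.55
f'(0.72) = 0.42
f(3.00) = 4.98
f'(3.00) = 0.97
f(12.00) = -0.61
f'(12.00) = -0.29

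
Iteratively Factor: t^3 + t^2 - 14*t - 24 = (t + 3)*(t^2 - 2*t - 8) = (t - 4)*(t + 3)*(t + 2)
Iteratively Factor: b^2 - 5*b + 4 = (b - 4)*(b - 1)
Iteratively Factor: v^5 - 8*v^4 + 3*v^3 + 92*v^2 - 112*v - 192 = (v - 4)*(v^4 - 4*v^3 - 13*v^2 + 40*v + 48) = (v - 4)*(v + 1)*(v^3 - 5*v^2 - 8*v + 48) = (v - 4)*(v + 1)*(v + 3)*(v^2 - 8*v + 16) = (v - 4)^2*(v + 1)*(v + 3)*(v - 4)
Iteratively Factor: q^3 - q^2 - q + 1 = (q - 1)*(q^2 - 1) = (q - 1)*(q + 1)*(q - 1)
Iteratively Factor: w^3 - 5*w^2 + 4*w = (w - 1)*(w^2 - 4*w) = w*(w - 1)*(w - 4)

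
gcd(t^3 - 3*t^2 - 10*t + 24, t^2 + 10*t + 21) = t + 3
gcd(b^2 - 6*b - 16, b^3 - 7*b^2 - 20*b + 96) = b - 8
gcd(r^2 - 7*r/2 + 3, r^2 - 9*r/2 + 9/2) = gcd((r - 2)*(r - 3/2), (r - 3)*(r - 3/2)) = r - 3/2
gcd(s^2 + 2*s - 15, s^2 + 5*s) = s + 5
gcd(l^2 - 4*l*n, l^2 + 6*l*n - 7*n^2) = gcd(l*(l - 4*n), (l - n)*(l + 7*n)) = 1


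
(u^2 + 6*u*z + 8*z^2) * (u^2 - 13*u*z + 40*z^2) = u^4 - 7*u^3*z - 30*u^2*z^2 + 136*u*z^3 + 320*z^4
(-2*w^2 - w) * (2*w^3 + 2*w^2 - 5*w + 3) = -4*w^5 - 6*w^4 + 8*w^3 - w^2 - 3*w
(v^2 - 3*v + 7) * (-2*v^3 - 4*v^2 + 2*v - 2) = -2*v^5 + 2*v^4 - 36*v^2 + 20*v - 14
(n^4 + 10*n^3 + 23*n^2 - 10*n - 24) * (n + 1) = n^5 + 11*n^4 + 33*n^3 + 13*n^2 - 34*n - 24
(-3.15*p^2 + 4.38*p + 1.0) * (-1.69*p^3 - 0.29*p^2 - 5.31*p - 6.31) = 5.3235*p^5 - 6.4887*p^4 + 13.7663*p^3 - 3.6713*p^2 - 32.9478*p - 6.31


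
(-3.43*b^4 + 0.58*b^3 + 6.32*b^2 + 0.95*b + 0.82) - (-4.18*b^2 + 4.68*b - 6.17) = -3.43*b^4 + 0.58*b^3 + 10.5*b^2 - 3.73*b + 6.99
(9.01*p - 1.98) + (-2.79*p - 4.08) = 6.22*p - 6.06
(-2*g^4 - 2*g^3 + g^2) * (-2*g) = 4*g^5 + 4*g^4 - 2*g^3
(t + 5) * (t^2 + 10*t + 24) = t^3 + 15*t^2 + 74*t + 120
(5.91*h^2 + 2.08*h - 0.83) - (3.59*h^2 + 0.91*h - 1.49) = 2.32*h^2 + 1.17*h + 0.66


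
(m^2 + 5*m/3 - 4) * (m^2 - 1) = m^4 + 5*m^3/3 - 5*m^2 - 5*m/3 + 4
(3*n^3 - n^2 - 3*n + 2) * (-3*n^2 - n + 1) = -9*n^5 + 13*n^3 - 4*n^2 - 5*n + 2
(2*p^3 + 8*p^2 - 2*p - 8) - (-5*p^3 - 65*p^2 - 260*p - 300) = 7*p^3 + 73*p^2 + 258*p + 292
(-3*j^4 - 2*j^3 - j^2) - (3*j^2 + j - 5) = -3*j^4 - 2*j^3 - 4*j^2 - j + 5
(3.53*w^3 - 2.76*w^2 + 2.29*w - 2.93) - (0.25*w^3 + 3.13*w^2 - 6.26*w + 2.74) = 3.28*w^3 - 5.89*w^2 + 8.55*w - 5.67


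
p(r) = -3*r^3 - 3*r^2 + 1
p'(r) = -9*r^2 - 6*r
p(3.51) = -165.69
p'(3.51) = -131.94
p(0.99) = -4.85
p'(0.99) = -14.76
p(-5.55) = 421.45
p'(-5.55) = -243.92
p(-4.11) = 158.60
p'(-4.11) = -127.37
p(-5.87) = 504.42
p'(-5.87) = -274.89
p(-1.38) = 3.17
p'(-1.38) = -8.86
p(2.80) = -88.38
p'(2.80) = -87.36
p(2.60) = -72.01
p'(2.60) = -76.44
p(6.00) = -755.00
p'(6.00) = -360.00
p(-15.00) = 9451.00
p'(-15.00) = -1935.00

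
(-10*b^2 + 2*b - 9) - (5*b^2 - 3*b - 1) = -15*b^2 + 5*b - 8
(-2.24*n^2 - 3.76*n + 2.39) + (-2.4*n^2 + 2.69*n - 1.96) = -4.64*n^2 - 1.07*n + 0.43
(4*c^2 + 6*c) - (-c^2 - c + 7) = 5*c^2 + 7*c - 7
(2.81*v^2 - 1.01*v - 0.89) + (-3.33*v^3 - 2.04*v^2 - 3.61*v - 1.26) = -3.33*v^3 + 0.77*v^2 - 4.62*v - 2.15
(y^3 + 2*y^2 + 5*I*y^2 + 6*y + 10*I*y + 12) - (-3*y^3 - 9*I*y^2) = 4*y^3 + 2*y^2 + 14*I*y^2 + 6*y + 10*I*y + 12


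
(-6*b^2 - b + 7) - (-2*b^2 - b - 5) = 12 - 4*b^2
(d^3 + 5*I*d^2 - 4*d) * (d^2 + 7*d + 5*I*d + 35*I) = d^5 + 7*d^4 + 10*I*d^4 - 29*d^3 + 70*I*d^3 - 203*d^2 - 20*I*d^2 - 140*I*d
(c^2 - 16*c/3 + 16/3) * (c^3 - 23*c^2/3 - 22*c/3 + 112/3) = c^5 - 13*c^4 + 350*c^3/9 + 320*c^2/9 - 2144*c/9 + 1792/9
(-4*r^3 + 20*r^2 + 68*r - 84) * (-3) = 12*r^3 - 60*r^2 - 204*r + 252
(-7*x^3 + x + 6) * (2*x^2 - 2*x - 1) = -14*x^5 + 14*x^4 + 9*x^3 + 10*x^2 - 13*x - 6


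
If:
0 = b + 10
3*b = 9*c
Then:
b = -10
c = -10/3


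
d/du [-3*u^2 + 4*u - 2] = 4 - 6*u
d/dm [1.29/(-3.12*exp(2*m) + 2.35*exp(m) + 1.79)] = (8.0496*exp(m) - 3.0315)*exp(m)/(-3.12*exp(2*m) + 2.35*exp(m) + 1.79)^2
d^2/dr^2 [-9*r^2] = -18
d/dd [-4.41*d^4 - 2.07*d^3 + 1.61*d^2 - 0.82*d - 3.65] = -17.64*d^3 - 6.21*d^2 + 3.22*d - 0.82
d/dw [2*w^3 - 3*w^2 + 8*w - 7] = 6*w^2 - 6*w + 8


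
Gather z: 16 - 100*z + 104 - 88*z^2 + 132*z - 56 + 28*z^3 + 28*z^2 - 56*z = 28*z^3 - 60*z^2 - 24*z + 64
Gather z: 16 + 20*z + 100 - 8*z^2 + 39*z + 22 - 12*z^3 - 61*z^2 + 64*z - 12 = -12*z^3 - 69*z^2 + 123*z + 126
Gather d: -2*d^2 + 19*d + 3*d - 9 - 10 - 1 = -2*d^2 + 22*d - 20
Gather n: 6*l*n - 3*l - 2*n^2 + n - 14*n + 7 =-3*l - 2*n^2 + n*(6*l - 13) + 7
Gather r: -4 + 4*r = 4*r - 4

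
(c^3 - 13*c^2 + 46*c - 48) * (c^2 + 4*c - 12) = c^5 - 9*c^4 - 18*c^3 + 292*c^2 - 744*c + 576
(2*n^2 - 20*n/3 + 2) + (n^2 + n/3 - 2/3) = 3*n^2 - 19*n/3 + 4/3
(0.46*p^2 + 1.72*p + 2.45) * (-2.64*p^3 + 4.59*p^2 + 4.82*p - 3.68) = -1.2144*p^5 - 2.4294*p^4 + 3.644*p^3 + 17.8431*p^2 + 5.4794*p - 9.016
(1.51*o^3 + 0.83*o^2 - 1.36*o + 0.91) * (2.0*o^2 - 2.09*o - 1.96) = 3.02*o^5 - 1.4959*o^4 - 7.4143*o^3 + 3.0356*o^2 + 0.7637*o - 1.7836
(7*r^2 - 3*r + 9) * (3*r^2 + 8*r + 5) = 21*r^4 + 47*r^3 + 38*r^2 + 57*r + 45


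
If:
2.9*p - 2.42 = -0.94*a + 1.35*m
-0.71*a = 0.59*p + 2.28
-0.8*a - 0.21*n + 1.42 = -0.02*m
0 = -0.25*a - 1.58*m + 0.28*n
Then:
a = -10.87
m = 10.43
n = 49.15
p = 9.21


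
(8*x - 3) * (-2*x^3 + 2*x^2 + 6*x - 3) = -16*x^4 + 22*x^3 + 42*x^2 - 42*x + 9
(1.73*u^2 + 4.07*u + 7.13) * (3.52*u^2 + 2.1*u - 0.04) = 6.0896*u^4 + 17.9594*u^3 + 33.5754*u^2 + 14.8102*u - 0.2852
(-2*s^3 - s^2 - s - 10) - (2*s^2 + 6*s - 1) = -2*s^3 - 3*s^2 - 7*s - 9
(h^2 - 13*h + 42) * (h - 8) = h^3 - 21*h^2 + 146*h - 336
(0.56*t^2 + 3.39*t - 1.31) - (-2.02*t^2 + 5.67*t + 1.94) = 2.58*t^2 - 2.28*t - 3.25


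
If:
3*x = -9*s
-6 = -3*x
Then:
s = -2/3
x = 2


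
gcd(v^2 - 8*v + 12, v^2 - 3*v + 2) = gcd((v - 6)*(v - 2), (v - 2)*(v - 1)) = v - 2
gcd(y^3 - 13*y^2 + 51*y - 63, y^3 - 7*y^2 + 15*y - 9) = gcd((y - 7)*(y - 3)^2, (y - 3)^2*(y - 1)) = y^2 - 6*y + 9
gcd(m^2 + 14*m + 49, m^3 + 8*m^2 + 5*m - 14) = m + 7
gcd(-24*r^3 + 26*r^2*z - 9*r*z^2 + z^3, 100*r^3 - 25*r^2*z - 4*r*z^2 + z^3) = -4*r + z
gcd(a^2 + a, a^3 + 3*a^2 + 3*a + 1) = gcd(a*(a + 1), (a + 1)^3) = a + 1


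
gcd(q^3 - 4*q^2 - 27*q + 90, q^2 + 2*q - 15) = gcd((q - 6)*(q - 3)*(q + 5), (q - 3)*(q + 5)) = q^2 + 2*q - 15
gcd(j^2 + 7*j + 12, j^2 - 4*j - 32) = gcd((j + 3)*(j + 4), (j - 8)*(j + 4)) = j + 4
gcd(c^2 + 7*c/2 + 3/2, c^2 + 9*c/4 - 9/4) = c + 3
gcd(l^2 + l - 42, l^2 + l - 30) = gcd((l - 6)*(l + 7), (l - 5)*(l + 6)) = 1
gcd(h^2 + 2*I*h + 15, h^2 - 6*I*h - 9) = h - 3*I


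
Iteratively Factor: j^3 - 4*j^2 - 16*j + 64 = (j - 4)*(j^2 - 16) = (j - 4)^2*(j + 4)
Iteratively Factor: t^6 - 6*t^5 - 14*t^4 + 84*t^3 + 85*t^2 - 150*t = (t + 3)*(t^5 - 9*t^4 + 13*t^3 + 45*t^2 - 50*t) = (t - 5)*(t + 3)*(t^4 - 4*t^3 - 7*t^2 + 10*t) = (t - 5)^2*(t + 3)*(t^3 + t^2 - 2*t) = t*(t - 5)^2*(t + 3)*(t^2 + t - 2) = t*(t - 5)^2*(t + 2)*(t + 3)*(t - 1)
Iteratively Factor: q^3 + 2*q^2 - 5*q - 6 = (q + 1)*(q^2 + q - 6) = (q + 1)*(q + 3)*(q - 2)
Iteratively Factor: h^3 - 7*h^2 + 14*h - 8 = (h - 1)*(h^2 - 6*h + 8) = (h - 4)*(h - 1)*(h - 2)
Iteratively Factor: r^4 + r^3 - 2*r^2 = (r - 1)*(r^3 + 2*r^2) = r*(r - 1)*(r^2 + 2*r) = r^2*(r - 1)*(r + 2)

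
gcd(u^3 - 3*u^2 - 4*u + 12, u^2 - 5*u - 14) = u + 2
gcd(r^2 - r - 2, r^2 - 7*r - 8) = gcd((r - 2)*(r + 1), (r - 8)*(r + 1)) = r + 1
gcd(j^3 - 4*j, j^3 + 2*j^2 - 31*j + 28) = 1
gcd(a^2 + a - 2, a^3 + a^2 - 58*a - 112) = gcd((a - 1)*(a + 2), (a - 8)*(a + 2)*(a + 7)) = a + 2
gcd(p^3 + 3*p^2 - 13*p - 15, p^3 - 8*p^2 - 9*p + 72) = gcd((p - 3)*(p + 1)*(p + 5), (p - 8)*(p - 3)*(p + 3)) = p - 3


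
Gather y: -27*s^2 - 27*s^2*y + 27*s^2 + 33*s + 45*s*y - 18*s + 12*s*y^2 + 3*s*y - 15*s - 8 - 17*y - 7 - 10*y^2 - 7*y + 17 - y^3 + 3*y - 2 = -y^3 + y^2*(12*s - 10) + y*(-27*s^2 + 48*s - 21)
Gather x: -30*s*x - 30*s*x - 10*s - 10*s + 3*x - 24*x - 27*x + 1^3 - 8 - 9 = -20*s + x*(-60*s - 48) - 16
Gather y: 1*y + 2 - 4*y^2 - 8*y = -4*y^2 - 7*y + 2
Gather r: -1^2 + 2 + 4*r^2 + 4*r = 4*r^2 + 4*r + 1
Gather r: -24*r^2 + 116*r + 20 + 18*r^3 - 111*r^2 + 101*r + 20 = 18*r^3 - 135*r^2 + 217*r + 40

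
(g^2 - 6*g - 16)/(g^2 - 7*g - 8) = (g + 2)/(g + 1)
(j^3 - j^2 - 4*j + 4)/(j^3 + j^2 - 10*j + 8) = (j + 2)/(j + 4)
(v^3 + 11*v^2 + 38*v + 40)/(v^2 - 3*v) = (v^3 + 11*v^2 + 38*v + 40)/(v*(v - 3))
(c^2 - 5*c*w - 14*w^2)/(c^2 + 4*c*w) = (c^2 - 5*c*w - 14*w^2)/(c*(c + 4*w))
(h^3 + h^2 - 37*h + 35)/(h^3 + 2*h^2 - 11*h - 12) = (h^3 + h^2 - 37*h + 35)/(h^3 + 2*h^2 - 11*h - 12)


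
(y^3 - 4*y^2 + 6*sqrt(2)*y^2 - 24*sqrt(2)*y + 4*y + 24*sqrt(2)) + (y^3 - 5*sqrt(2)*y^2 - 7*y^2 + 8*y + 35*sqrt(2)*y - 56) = 2*y^3 - 11*y^2 + sqrt(2)*y^2 + 12*y + 11*sqrt(2)*y - 56 + 24*sqrt(2)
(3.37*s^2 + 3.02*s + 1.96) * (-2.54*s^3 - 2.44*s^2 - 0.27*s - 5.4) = -8.5598*s^5 - 15.8936*s^4 - 13.2571*s^3 - 23.7958*s^2 - 16.8372*s - 10.584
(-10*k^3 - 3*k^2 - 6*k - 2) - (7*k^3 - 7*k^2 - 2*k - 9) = -17*k^3 + 4*k^2 - 4*k + 7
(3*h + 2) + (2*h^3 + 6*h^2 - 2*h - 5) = 2*h^3 + 6*h^2 + h - 3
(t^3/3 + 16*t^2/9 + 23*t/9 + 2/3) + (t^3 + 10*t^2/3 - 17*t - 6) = 4*t^3/3 + 46*t^2/9 - 130*t/9 - 16/3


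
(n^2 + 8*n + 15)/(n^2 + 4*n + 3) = (n + 5)/(n + 1)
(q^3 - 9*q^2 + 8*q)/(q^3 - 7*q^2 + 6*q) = (q - 8)/(q - 6)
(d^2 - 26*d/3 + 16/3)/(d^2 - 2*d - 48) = (d - 2/3)/(d + 6)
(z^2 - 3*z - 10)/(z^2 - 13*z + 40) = (z + 2)/(z - 8)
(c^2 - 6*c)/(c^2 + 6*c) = (c - 6)/(c + 6)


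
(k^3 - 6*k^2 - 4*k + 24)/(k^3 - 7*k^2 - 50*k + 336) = (k^2 - 4)/(k^2 - k - 56)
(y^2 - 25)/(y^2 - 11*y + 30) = (y + 5)/(y - 6)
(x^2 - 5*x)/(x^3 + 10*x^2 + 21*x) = (x - 5)/(x^2 + 10*x + 21)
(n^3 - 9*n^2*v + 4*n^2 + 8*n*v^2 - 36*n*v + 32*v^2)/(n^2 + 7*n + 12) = (n^2 - 9*n*v + 8*v^2)/(n + 3)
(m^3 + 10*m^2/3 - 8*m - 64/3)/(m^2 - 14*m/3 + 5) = (3*m^3 + 10*m^2 - 24*m - 64)/(3*m^2 - 14*m + 15)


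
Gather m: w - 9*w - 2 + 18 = 16 - 8*w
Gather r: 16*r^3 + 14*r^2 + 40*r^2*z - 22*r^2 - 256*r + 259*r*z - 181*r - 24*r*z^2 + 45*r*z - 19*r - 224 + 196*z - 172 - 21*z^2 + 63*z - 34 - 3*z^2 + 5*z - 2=16*r^3 + r^2*(40*z - 8) + r*(-24*z^2 + 304*z - 456) - 24*z^2 + 264*z - 432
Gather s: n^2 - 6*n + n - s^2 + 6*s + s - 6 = n^2 - 5*n - s^2 + 7*s - 6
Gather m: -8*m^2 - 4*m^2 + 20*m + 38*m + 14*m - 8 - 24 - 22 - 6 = -12*m^2 + 72*m - 60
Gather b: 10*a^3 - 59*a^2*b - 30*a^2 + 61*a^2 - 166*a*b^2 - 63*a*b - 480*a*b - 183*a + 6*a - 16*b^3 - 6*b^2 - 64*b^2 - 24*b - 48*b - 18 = 10*a^3 + 31*a^2 - 177*a - 16*b^3 + b^2*(-166*a - 70) + b*(-59*a^2 - 543*a - 72) - 18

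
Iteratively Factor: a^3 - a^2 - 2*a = (a)*(a^2 - a - 2) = a*(a + 1)*(a - 2)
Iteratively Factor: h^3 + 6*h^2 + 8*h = (h + 2)*(h^2 + 4*h) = h*(h + 2)*(h + 4)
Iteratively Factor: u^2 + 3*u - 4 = (u + 4)*(u - 1)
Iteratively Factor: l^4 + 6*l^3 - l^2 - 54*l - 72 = (l + 2)*(l^3 + 4*l^2 - 9*l - 36) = (l + 2)*(l + 4)*(l^2 - 9) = (l - 3)*(l + 2)*(l + 4)*(l + 3)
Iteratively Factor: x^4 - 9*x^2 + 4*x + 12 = (x + 3)*(x^3 - 3*x^2 + 4) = (x + 1)*(x + 3)*(x^2 - 4*x + 4) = (x - 2)*(x + 1)*(x + 3)*(x - 2)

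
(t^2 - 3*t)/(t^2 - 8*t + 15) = t/(t - 5)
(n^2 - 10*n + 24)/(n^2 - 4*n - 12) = (n - 4)/(n + 2)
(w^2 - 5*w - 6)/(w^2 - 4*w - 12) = (w + 1)/(w + 2)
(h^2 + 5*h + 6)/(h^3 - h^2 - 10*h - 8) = (h + 3)/(h^2 - 3*h - 4)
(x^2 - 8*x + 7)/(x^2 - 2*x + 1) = (x - 7)/(x - 1)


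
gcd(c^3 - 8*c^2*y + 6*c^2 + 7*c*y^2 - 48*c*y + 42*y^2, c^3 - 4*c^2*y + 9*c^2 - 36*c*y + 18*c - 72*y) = c + 6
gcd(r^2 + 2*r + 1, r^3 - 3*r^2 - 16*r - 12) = r + 1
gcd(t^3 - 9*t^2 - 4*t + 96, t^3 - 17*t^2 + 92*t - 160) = t^2 - 12*t + 32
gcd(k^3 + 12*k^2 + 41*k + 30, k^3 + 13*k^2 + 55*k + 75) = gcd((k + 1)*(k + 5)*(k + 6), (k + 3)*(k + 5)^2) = k + 5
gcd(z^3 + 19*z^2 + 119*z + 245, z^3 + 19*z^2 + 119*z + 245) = z^3 + 19*z^2 + 119*z + 245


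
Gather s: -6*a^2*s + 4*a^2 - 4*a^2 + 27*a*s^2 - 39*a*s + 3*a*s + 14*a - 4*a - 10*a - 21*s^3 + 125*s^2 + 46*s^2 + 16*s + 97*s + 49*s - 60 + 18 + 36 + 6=-21*s^3 + s^2*(27*a + 171) + s*(-6*a^2 - 36*a + 162)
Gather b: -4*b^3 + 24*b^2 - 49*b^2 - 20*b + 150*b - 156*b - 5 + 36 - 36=-4*b^3 - 25*b^2 - 26*b - 5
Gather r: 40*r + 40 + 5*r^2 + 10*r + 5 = 5*r^2 + 50*r + 45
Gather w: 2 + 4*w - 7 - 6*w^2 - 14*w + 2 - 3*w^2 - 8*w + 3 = -9*w^2 - 18*w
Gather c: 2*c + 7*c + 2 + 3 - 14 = 9*c - 9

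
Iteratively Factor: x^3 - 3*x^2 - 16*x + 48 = (x - 4)*(x^2 + x - 12) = (x - 4)*(x + 4)*(x - 3)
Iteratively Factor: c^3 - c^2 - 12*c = (c + 3)*(c^2 - 4*c) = c*(c + 3)*(c - 4)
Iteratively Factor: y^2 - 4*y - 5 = (y - 5)*(y + 1)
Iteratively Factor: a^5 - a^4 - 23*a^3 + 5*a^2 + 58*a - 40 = (a - 1)*(a^4 - 23*a^2 - 18*a + 40) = (a - 1)*(a + 2)*(a^3 - 2*a^2 - 19*a + 20) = (a - 1)*(a + 2)*(a + 4)*(a^2 - 6*a + 5) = (a - 5)*(a - 1)*(a + 2)*(a + 4)*(a - 1)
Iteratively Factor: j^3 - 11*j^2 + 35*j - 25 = (j - 5)*(j^2 - 6*j + 5) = (j - 5)*(j - 1)*(j - 5)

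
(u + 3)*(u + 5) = u^2 + 8*u + 15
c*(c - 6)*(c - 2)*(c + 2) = c^4 - 6*c^3 - 4*c^2 + 24*c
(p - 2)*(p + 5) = p^2 + 3*p - 10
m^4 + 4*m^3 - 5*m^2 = m^2*(m - 1)*(m + 5)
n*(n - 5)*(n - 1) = n^3 - 6*n^2 + 5*n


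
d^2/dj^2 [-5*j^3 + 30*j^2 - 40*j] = 60 - 30*j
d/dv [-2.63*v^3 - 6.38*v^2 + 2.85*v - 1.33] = -7.89*v^2 - 12.76*v + 2.85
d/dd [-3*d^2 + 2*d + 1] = 2 - 6*d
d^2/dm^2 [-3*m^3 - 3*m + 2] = -18*m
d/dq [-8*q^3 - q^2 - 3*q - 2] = -24*q^2 - 2*q - 3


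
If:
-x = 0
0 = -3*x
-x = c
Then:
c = 0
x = 0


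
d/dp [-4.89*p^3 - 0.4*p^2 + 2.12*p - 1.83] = -14.67*p^2 - 0.8*p + 2.12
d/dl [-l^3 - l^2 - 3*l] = -3*l^2 - 2*l - 3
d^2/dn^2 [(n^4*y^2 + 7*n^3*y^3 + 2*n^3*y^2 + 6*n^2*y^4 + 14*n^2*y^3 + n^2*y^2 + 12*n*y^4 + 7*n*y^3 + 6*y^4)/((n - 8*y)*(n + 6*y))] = 2*y^2*(-n^3 + 24*n^2*y - 192*n*y^2 - 64*y^3 - 144*y^2 - 9*y)/(-n^3 + 24*n^2*y - 192*n*y^2 + 512*y^3)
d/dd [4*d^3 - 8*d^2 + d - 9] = 12*d^2 - 16*d + 1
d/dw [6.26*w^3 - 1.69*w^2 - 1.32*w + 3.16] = 18.78*w^2 - 3.38*w - 1.32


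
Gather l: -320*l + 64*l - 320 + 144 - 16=-256*l - 192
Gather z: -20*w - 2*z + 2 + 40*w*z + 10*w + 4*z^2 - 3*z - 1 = -10*w + 4*z^2 + z*(40*w - 5) + 1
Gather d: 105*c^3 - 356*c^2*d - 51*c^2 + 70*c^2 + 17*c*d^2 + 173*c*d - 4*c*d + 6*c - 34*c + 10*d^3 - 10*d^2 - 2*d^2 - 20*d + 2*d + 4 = 105*c^3 + 19*c^2 - 28*c + 10*d^3 + d^2*(17*c - 12) + d*(-356*c^2 + 169*c - 18) + 4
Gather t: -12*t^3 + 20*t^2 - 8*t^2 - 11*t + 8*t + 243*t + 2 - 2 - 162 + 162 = -12*t^3 + 12*t^2 + 240*t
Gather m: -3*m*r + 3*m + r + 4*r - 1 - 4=m*(3 - 3*r) + 5*r - 5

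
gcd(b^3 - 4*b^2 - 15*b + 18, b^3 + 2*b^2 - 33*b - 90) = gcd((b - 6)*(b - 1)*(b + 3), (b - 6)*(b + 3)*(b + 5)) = b^2 - 3*b - 18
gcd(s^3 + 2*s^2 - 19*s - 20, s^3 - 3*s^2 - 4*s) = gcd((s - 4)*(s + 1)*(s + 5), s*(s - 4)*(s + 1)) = s^2 - 3*s - 4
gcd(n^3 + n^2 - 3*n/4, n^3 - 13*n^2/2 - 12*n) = n^2 + 3*n/2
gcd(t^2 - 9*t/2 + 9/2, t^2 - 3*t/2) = t - 3/2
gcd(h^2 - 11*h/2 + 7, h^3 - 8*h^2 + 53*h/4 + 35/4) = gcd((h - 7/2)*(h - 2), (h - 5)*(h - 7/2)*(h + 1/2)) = h - 7/2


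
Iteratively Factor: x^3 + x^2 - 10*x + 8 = (x - 1)*(x^2 + 2*x - 8) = (x - 2)*(x - 1)*(x + 4)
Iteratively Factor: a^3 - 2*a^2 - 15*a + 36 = (a + 4)*(a^2 - 6*a + 9) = (a - 3)*(a + 4)*(a - 3)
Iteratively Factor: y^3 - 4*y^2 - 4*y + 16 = (y - 2)*(y^2 - 2*y - 8) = (y - 2)*(y + 2)*(y - 4)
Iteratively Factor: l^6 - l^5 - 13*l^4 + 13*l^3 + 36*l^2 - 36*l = (l)*(l^5 - l^4 - 13*l^3 + 13*l^2 + 36*l - 36) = l*(l - 2)*(l^4 + l^3 - 11*l^2 - 9*l + 18) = l*(l - 2)*(l + 3)*(l^3 - 2*l^2 - 5*l + 6) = l*(l - 2)*(l + 2)*(l + 3)*(l^2 - 4*l + 3) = l*(l - 3)*(l - 2)*(l + 2)*(l + 3)*(l - 1)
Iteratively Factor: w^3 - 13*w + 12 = (w + 4)*(w^2 - 4*w + 3) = (w - 1)*(w + 4)*(w - 3)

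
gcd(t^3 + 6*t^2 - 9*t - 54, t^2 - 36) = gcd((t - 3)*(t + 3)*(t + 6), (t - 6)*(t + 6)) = t + 6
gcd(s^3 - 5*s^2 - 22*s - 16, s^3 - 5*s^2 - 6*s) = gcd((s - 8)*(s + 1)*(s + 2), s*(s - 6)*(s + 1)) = s + 1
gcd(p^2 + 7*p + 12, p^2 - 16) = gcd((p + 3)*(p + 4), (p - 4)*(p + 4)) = p + 4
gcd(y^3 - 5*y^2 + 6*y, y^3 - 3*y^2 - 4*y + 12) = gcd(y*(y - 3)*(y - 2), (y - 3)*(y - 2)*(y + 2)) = y^2 - 5*y + 6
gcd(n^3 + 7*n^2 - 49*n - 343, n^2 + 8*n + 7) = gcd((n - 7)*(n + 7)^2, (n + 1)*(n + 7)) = n + 7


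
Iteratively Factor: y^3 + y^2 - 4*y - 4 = (y + 1)*(y^2 - 4) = (y + 1)*(y + 2)*(y - 2)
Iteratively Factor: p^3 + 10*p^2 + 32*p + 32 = (p + 4)*(p^2 + 6*p + 8) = (p + 4)^2*(p + 2)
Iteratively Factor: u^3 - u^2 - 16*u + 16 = (u - 4)*(u^2 + 3*u - 4) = (u - 4)*(u - 1)*(u + 4)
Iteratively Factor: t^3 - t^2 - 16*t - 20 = (t + 2)*(t^2 - 3*t - 10) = (t - 5)*(t + 2)*(t + 2)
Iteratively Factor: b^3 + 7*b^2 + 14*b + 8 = (b + 1)*(b^2 + 6*b + 8) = (b + 1)*(b + 4)*(b + 2)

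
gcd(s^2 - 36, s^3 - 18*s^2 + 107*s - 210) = s - 6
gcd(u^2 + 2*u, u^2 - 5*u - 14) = u + 2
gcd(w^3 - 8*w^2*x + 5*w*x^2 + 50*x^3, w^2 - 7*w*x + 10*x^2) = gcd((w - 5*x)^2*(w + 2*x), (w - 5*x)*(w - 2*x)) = -w + 5*x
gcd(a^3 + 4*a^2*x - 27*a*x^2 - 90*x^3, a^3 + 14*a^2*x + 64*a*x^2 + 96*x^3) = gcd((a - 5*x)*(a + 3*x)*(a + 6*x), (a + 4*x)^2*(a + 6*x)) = a + 6*x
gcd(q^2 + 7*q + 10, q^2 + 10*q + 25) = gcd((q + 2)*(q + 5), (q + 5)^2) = q + 5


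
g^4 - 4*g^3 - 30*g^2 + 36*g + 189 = (g - 7)*(g - 3)*(g + 3)^2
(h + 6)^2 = h^2 + 12*h + 36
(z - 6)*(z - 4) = z^2 - 10*z + 24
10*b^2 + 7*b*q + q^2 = (2*b + q)*(5*b + q)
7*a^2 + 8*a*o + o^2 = (a + o)*(7*a + o)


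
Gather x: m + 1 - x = m - x + 1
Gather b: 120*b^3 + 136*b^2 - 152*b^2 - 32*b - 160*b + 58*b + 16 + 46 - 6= 120*b^3 - 16*b^2 - 134*b + 56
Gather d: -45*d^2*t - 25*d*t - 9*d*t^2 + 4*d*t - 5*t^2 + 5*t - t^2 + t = -45*d^2*t + d*(-9*t^2 - 21*t) - 6*t^2 + 6*t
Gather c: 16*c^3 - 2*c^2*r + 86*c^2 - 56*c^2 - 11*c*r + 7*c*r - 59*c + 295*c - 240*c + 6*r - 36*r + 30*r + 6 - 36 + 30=16*c^3 + c^2*(30 - 2*r) + c*(-4*r - 4)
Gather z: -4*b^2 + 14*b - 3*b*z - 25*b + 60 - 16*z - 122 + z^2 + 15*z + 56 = -4*b^2 - 11*b + z^2 + z*(-3*b - 1) - 6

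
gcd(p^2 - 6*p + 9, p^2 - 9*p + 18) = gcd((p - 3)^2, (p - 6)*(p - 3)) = p - 3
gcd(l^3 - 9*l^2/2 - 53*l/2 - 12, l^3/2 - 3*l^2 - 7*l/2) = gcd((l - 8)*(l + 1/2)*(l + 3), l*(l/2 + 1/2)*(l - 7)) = 1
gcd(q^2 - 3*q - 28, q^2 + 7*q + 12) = q + 4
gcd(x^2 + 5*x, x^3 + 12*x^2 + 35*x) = x^2 + 5*x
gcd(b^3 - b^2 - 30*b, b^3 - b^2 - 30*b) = b^3 - b^2 - 30*b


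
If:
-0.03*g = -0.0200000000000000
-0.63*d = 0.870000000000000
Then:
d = -1.38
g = 0.67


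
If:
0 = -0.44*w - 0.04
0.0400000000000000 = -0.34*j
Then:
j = -0.12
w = -0.09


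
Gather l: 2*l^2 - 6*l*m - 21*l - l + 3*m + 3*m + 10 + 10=2*l^2 + l*(-6*m - 22) + 6*m + 20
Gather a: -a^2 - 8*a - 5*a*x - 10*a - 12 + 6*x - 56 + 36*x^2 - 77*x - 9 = -a^2 + a*(-5*x - 18) + 36*x^2 - 71*x - 77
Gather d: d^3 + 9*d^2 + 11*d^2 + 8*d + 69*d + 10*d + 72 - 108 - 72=d^3 + 20*d^2 + 87*d - 108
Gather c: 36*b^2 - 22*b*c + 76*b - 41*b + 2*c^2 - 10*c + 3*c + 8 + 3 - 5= 36*b^2 + 35*b + 2*c^2 + c*(-22*b - 7) + 6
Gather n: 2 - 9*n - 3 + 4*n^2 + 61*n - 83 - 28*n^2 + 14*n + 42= -24*n^2 + 66*n - 42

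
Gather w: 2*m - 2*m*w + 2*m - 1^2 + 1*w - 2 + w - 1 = 4*m + w*(2 - 2*m) - 4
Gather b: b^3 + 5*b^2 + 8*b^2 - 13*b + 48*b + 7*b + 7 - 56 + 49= b^3 + 13*b^2 + 42*b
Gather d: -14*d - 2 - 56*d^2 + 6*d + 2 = -56*d^2 - 8*d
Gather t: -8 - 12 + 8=-12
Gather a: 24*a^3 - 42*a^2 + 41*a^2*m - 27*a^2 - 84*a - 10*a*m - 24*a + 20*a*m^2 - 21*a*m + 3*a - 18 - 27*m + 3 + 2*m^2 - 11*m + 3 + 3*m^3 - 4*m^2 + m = 24*a^3 + a^2*(41*m - 69) + a*(20*m^2 - 31*m - 105) + 3*m^3 - 2*m^2 - 37*m - 12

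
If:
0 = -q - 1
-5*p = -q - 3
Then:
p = 2/5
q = -1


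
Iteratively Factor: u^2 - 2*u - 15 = (u - 5)*(u + 3)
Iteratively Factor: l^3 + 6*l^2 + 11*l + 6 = (l + 2)*(l^2 + 4*l + 3) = (l + 2)*(l + 3)*(l + 1)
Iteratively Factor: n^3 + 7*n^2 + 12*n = (n)*(n^2 + 7*n + 12) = n*(n + 3)*(n + 4)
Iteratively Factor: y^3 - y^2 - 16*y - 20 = (y + 2)*(y^2 - 3*y - 10) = (y + 2)^2*(y - 5)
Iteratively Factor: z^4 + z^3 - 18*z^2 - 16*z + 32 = (z - 1)*(z^3 + 2*z^2 - 16*z - 32) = (z - 4)*(z - 1)*(z^2 + 6*z + 8) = (z - 4)*(z - 1)*(z + 4)*(z + 2)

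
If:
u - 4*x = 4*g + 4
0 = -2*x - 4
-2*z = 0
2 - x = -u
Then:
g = 0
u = -4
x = -2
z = 0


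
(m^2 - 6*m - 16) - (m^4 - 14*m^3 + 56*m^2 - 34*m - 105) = -m^4 + 14*m^3 - 55*m^2 + 28*m + 89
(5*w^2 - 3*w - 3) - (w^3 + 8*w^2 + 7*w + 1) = -w^3 - 3*w^2 - 10*w - 4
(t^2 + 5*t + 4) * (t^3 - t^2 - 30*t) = t^5 + 4*t^4 - 31*t^3 - 154*t^2 - 120*t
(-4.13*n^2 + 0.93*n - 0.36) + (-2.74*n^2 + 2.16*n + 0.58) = -6.87*n^2 + 3.09*n + 0.22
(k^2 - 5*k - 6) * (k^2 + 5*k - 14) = k^4 - 45*k^2 + 40*k + 84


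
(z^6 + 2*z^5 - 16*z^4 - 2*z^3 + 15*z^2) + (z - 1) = z^6 + 2*z^5 - 16*z^4 - 2*z^3 + 15*z^2 + z - 1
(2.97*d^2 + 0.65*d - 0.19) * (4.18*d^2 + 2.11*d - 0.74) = 12.4146*d^4 + 8.9837*d^3 - 1.6205*d^2 - 0.8819*d + 0.1406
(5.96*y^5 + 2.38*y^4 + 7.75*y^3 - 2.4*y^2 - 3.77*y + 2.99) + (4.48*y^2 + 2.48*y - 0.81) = 5.96*y^5 + 2.38*y^4 + 7.75*y^3 + 2.08*y^2 - 1.29*y + 2.18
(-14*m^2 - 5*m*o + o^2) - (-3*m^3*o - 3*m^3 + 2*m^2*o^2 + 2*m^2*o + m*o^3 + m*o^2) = 3*m^3*o + 3*m^3 - 2*m^2*o^2 - 2*m^2*o - 14*m^2 - m*o^3 - m*o^2 - 5*m*o + o^2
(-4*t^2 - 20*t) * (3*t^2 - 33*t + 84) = -12*t^4 + 72*t^3 + 324*t^2 - 1680*t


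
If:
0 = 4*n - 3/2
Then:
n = 3/8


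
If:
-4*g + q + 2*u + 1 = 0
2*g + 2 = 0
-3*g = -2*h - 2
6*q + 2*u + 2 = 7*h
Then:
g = -1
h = -5/2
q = -29/10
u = -21/20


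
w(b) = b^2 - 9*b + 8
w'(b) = 2*b - 9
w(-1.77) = 27.06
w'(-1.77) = -12.54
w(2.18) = -6.87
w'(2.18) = -4.64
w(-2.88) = 42.21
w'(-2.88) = -14.76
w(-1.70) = 26.19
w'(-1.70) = -12.40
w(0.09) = 7.20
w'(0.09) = -8.82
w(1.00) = 0.00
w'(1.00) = -7.00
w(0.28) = 5.56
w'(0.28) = -8.44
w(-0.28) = 10.60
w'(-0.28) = -9.56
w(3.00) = -10.00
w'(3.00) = -3.00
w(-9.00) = 170.00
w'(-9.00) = -27.00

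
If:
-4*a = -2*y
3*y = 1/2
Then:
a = 1/12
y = 1/6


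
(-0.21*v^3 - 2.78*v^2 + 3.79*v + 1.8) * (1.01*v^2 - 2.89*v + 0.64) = -0.2121*v^5 - 2.2009*v^4 + 11.7277*v^3 - 10.9143*v^2 - 2.7764*v + 1.152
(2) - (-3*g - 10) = 3*g + 12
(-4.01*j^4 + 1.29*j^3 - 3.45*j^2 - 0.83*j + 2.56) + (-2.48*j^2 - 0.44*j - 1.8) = -4.01*j^4 + 1.29*j^3 - 5.93*j^2 - 1.27*j + 0.76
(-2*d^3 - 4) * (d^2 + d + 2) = -2*d^5 - 2*d^4 - 4*d^3 - 4*d^2 - 4*d - 8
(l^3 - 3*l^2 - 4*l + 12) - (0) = l^3 - 3*l^2 - 4*l + 12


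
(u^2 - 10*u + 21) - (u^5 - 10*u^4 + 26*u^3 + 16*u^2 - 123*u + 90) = -u^5 + 10*u^4 - 26*u^3 - 15*u^2 + 113*u - 69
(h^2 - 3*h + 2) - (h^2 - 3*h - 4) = 6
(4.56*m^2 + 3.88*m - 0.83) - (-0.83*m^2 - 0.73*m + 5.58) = 5.39*m^2 + 4.61*m - 6.41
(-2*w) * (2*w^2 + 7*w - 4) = -4*w^3 - 14*w^2 + 8*w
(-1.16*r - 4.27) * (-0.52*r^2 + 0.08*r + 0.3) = 0.6032*r^3 + 2.1276*r^2 - 0.6896*r - 1.281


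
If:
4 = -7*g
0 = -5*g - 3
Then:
No Solution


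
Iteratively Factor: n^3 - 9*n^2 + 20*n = (n - 5)*(n^2 - 4*n) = n*(n - 5)*(n - 4)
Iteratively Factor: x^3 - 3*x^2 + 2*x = (x - 2)*(x^2 - x) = (x - 2)*(x - 1)*(x)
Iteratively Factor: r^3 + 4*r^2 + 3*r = (r)*(r^2 + 4*r + 3) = r*(r + 3)*(r + 1)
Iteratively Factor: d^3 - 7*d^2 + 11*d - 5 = (d - 1)*(d^2 - 6*d + 5) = (d - 1)^2*(d - 5)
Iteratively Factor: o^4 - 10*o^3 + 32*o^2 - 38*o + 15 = (o - 1)*(o^3 - 9*o^2 + 23*o - 15) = (o - 1)^2*(o^2 - 8*o + 15) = (o - 3)*(o - 1)^2*(o - 5)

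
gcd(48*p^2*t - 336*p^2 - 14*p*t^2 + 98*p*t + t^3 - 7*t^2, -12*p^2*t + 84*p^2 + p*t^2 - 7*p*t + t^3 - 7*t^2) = t - 7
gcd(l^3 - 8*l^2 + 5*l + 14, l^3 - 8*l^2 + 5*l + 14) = l^3 - 8*l^2 + 5*l + 14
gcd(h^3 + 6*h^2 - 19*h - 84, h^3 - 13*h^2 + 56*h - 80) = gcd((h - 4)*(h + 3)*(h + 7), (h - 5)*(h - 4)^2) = h - 4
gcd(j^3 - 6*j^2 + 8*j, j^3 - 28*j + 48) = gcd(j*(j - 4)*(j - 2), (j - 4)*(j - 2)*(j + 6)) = j^2 - 6*j + 8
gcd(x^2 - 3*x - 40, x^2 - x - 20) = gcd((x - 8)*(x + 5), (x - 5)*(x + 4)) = 1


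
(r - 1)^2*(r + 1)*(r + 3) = r^4 + 2*r^3 - 4*r^2 - 2*r + 3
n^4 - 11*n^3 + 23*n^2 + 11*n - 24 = (n - 8)*(n - 3)*(n - 1)*(n + 1)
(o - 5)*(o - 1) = o^2 - 6*o + 5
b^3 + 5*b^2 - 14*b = b*(b - 2)*(b + 7)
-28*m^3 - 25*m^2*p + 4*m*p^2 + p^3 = (-4*m + p)*(m + p)*(7*m + p)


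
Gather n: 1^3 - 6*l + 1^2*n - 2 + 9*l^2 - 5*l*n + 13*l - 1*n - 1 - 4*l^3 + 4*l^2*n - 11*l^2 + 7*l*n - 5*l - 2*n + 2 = -4*l^3 - 2*l^2 + 2*l + n*(4*l^2 + 2*l - 2)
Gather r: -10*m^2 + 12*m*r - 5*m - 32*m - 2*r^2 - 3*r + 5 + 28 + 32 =-10*m^2 - 37*m - 2*r^2 + r*(12*m - 3) + 65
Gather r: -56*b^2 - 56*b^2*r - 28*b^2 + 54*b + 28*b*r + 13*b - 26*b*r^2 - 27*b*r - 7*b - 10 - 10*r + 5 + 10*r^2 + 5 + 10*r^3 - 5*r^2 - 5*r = -84*b^2 + 60*b + 10*r^3 + r^2*(5 - 26*b) + r*(-56*b^2 + b - 15)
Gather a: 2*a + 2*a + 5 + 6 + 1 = 4*a + 12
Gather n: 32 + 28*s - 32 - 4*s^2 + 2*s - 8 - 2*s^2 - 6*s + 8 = -6*s^2 + 24*s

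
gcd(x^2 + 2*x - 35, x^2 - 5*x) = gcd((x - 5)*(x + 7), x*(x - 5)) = x - 5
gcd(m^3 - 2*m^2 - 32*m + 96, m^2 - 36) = m + 6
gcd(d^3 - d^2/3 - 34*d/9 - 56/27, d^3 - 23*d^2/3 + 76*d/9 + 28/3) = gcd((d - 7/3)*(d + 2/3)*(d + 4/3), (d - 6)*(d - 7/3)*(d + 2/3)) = d^2 - 5*d/3 - 14/9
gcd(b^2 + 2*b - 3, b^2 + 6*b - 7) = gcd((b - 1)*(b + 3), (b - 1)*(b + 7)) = b - 1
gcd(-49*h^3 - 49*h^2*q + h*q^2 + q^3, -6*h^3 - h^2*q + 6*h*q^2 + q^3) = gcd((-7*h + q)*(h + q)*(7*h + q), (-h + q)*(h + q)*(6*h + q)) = h + q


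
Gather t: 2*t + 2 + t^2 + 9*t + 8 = t^2 + 11*t + 10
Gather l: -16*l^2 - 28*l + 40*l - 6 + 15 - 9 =-16*l^2 + 12*l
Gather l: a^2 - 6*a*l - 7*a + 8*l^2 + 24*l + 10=a^2 - 7*a + 8*l^2 + l*(24 - 6*a) + 10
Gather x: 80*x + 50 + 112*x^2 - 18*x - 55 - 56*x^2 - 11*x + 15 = 56*x^2 + 51*x + 10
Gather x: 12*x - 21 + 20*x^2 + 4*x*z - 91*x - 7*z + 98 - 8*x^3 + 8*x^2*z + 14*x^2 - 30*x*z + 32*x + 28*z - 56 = -8*x^3 + x^2*(8*z + 34) + x*(-26*z - 47) + 21*z + 21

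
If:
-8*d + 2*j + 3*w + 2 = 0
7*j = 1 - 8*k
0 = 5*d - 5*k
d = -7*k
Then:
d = 0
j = 1/7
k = 0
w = -16/21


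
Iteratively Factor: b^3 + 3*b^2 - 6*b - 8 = (b + 1)*(b^2 + 2*b - 8) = (b + 1)*(b + 4)*(b - 2)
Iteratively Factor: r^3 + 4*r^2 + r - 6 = (r - 1)*(r^2 + 5*r + 6) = (r - 1)*(r + 2)*(r + 3)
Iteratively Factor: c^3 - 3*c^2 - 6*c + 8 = (c - 1)*(c^2 - 2*c - 8) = (c - 4)*(c - 1)*(c + 2)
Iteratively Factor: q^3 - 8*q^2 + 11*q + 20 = (q + 1)*(q^2 - 9*q + 20) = (q - 4)*(q + 1)*(q - 5)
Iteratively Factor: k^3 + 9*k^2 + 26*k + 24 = (k + 4)*(k^2 + 5*k + 6) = (k + 2)*(k + 4)*(k + 3)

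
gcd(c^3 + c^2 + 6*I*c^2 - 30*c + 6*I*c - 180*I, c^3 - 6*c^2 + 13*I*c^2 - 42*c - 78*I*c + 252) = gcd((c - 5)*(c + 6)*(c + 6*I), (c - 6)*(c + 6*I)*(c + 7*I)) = c + 6*I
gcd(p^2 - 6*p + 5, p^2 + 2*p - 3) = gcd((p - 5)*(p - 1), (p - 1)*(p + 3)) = p - 1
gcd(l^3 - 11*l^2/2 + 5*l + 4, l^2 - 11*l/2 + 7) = l - 2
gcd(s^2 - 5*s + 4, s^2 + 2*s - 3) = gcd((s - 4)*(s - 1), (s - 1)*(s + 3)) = s - 1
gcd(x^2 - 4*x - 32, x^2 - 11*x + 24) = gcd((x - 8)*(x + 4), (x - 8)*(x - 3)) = x - 8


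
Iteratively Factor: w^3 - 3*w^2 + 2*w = (w - 2)*(w^2 - w) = (w - 2)*(w - 1)*(w)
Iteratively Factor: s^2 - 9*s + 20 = (s - 4)*(s - 5)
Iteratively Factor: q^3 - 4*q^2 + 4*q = (q)*(q^2 - 4*q + 4) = q*(q - 2)*(q - 2)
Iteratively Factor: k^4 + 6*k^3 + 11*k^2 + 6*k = (k)*(k^3 + 6*k^2 + 11*k + 6) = k*(k + 2)*(k^2 + 4*k + 3) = k*(k + 1)*(k + 2)*(k + 3)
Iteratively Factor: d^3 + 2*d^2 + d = (d)*(d^2 + 2*d + 1) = d*(d + 1)*(d + 1)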